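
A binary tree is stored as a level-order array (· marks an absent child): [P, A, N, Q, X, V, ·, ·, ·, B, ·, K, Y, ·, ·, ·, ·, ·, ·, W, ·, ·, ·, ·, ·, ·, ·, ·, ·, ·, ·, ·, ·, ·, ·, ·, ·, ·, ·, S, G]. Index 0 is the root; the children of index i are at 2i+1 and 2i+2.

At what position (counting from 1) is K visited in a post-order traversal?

8

Post-order visits the left subtree, then the right subtree, then the node.
At P: go left to A.
  At A: go left to Q.
    Q is a leaf — visit Q.
  At A: go right to X.
    At X: go left to B.
      At B: go left to W.
        At W: go left to S.
          S is a leaf — visit S.
        At W: go right to G.
          G is a leaf — visit G.
        Visit W.
      At B: no right child.
      Visit B.
    At X: no right child.
    Visit X.
  Visit A.
At P: go right to N.
  At N: go left to V.
    At V: go left to K.
      K is a leaf — visit K.
    At V: go right to Y.
      Y is a leaf — visit Y.
    Visit V.
  At N: no right child.
  Visit N.
Visit P.
Full post-order sequence: Q, S, G, W, B, X, A, K, Y, V, N, P.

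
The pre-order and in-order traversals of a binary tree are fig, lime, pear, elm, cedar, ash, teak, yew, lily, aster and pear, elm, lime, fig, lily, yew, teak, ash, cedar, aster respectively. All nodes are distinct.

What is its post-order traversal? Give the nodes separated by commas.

elm, pear, lime, lily, yew, teak, ash, aster, cedar, fig

The first element of pre-order is the root; it splits in-order into left and right subtrees.
Root fig: left subtree has 3 nodes {pear, elm, lime}, right has 6 {lily, yew, teak, ash, cedar, aster}.
  Root lime: left subtree has 2 nodes {pear, elm}, right has 0 { }.
    Root pear: left subtree has 0 nodes { }, right has 1 {elm}.
  Root cedar: left subtree has 4 nodes {lily, yew, teak, ash}, right has 1 {aster}.
    Root ash: left subtree has 3 nodes {lily, yew, teak}, right has 0 { }.
      Root teak: left subtree has 2 nodes {lily, yew}, right has 0 { }.
        Root yew: left subtree has 1 node {lily}, right has 0 { }.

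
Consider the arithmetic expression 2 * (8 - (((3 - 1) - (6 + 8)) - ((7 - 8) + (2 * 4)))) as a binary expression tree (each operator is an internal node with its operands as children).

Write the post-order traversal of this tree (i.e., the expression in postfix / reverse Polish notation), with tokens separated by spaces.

Post-order on an expression tree gives postfix notation: for each operator, emit left operand, right operand, then the operator.

2 8 3 1 - 6 8 + - 7 8 - 2 4 * + - - *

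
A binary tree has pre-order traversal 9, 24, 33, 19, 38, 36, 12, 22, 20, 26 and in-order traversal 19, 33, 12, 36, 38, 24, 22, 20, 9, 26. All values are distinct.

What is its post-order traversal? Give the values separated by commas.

The first element of pre-order is the root; it splits in-order into left and right subtrees.
Root 9: left subtree has 8 nodes {19, 33, 12, 36, 38, 24, 22, 20}, right has 1 {26}.
  Root 24: left subtree has 5 nodes {19, 33, 12, 36, 38}, right has 2 {22, 20}.
    Root 33: left subtree has 1 node {19}, right has 3 {12, 36, 38}.
      Root 38: left subtree has 2 nodes {12, 36}, right has 0 { }.
        Root 36: left subtree has 1 node {12}, right has 0 { }.
    Root 22: left subtree has 0 nodes { }, right has 1 {20}.

19, 12, 36, 38, 33, 20, 22, 24, 26, 9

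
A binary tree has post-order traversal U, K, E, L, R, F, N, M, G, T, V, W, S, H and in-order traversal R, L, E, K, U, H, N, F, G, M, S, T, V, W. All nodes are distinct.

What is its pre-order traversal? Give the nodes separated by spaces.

The last element of post-order is the root; it splits in-order into left and right subtrees.
Root H: left subtree has 5 nodes {R, L, E, K, U}, right has 8 {N, F, G, M, S, T, V, W}.
  Root R: left subtree has 0 nodes { }, right has 4 {L, E, K, U}.
    Root L: left subtree has 0 nodes { }, right has 3 {E, K, U}.
      Root E: left subtree has 0 nodes { }, right has 2 {K, U}.
        Root K: left subtree has 0 nodes { }, right has 1 {U}.
  Root S: left subtree has 4 nodes {N, F, G, M}, right has 3 {T, V, W}.
    Root G: left subtree has 2 nodes {N, F}, right has 1 {M}.
      Root N: left subtree has 0 nodes { }, right has 1 {F}.
    Root W: left subtree has 2 nodes {T, V}, right has 0 { }.
      Root V: left subtree has 1 node {T}, right has 0 { }.

H R L E K U S G N F M W V T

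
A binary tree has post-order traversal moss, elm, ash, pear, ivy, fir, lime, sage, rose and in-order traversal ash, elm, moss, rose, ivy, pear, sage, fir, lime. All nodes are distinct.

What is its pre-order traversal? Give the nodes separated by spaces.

rose ash elm moss sage ivy pear lime fir

The last element of post-order is the root; it splits in-order into left and right subtrees.
Root rose: left subtree has 3 nodes {ash, elm, moss}, right has 5 {ivy, pear, sage, fir, lime}.
  Root ash: left subtree has 0 nodes { }, right has 2 {elm, moss}.
    Root elm: left subtree has 0 nodes { }, right has 1 {moss}.
  Root sage: left subtree has 2 nodes {ivy, pear}, right has 2 {fir, lime}.
    Root ivy: left subtree has 0 nodes { }, right has 1 {pear}.
    Root lime: left subtree has 1 node {fir}, right has 0 { }.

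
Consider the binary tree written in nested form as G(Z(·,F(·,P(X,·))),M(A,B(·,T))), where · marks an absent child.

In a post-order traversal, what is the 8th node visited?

Post-order visits the left subtree, then the right subtree, then the node.
At G: go left to Z.
  At Z: no left child.
  At Z: go right to F.
    At F: no left child.
    At F: go right to P.
      At P: go left to X.
        X is a leaf — visit X.
      At P: no right child.
      Visit P.
    Visit F.
  Visit Z.
At G: go right to M.
  At M: go left to A.
    A is a leaf — visit A.
  At M: go right to B.
    At B: no left child.
    At B: go right to T.
      T is a leaf — visit T.
    Visit B.
  Visit M.
Visit G.
Full post-order sequence: X, P, F, Z, A, T, B, M, G.

M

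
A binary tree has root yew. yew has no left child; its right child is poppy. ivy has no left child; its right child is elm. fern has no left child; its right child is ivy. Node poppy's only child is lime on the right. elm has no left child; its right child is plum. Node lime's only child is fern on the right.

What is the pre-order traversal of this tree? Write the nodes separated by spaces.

yew poppy lime fern ivy elm plum

Pre-order visits the node, then its left subtree, then its right subtree.
Visit yew.
At yew: no left child.
At yew: go right to poppy.
  Visit poppy.
  At poppy: no left child.
  At poppy: go right to lime.
    Visit lime.
    At lime: no left child.
    At lime: go right to fern.
      Visit fern.
      At fern: no left child.
      At fern: go right to ivy.
        Visit ivy.
        At ivy: no left child.
        At ivy: go right to elm.
          Visit elm.
          At elm: no left child.
          At elm: go right to plum.
            plum is a leaf — visit plum.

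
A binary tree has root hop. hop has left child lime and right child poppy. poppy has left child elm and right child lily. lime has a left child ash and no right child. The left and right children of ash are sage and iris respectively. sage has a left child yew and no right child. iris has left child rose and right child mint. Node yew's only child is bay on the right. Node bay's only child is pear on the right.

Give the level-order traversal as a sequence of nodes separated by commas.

Level-order visits nodes level by level from the root, left to right within each level.
Level 0: hop
Level 1: lime, poppy
Level 2: ash, elm, lily
Level 3: sage, iris
Level 4: yew, rose, mint
Level 5: bay
Level 6: pear

hop, lime, poppy, ash, elm, lily, sage, iris, yew, rose, mint, bay, pear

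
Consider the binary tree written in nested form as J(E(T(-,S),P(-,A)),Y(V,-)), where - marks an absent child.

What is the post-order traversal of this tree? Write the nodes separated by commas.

Post-order visits the left subtree, then the right subtree, then the node.
At J: go left to E.
  At E: go left to T.
    At T: no left child.
    At T: go right to S.
      S is a leaf — visit S.
    Visit T.
  At E: go right to P.
    At P: no left child.
    At P: go right to A.
      A is a leaf — visit A.
    Visit P.
  Visit E.
At J: go right to Y.
  At Y: go left to V.
    V is a leaf — visit V.
  At Y: no right child.
  Visit Y.
Visit J.

S, T, A, P, E, V, Y, J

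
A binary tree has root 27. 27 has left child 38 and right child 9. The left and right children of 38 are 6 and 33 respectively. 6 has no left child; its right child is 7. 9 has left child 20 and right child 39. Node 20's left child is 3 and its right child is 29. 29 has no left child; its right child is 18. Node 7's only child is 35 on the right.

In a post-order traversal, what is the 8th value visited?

Post-order visits the left subtree, then the right subtree, then the node.
At 27: go left to 38.
  At 38: go left to 6.
    At 6: no left child.
    At 6: go right to 7.
      At 7: no left child.
      At 7: go right to 35.
        35 is a leaf — visit 35.
      Visit 7.
    Visit 6.
  At 38: go right to 33.
    33 is a leaf — visit 33.
  Visit 38.
At 27: go right to 9.
  At 9: go left to 20.
    At 20: go left to 3.
      3 is a leaf — visit 3.
    At 20: go right to 29.
      At 29: no left child.
      At 29: go right to 18.
        18 is a leaf — visit 18.
      Visit 29.
    Visit 20.
  At 9: go right to 39.
    39 is a leaf — visit 39.
  Visit 9.
Visit 27.
Full post-order sequence: 35, 7, 6, 33, 38, 3, 18, 29, 20, 39, 9, 27.

29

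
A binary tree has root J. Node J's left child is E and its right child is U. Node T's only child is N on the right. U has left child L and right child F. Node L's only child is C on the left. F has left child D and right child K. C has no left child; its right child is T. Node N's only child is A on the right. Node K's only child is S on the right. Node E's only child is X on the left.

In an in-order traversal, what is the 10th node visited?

In-order visits the left subtree, then the node, then the right subtree.
At J: go left to E.
  At E: go left to X.
    X is a leaf — visit X.
  Visit E.
  At E: no right child.
Visit J.
At J: go right to U.
  At U: go left to L.
    At L: go left to C.
      At C: no left child.
      Visit C.
      At C: go right to T.
        At T: no left child.
        Visit T.
        At T: go right to N.
          At N: no left child.
          Visit N.
          At N: go right to A.
            A is a leaf — visit A.
    Visit L.
    At L: no right child.
  Visit U.
  At U: go right to F.
    At F: go left to D.
      D is a leaf — visit D.
    Visit F.
    At F: go right to K.
      At K: no left child.
      Visit K.
      At K: go right to S.
        S is a leaf — visit S.
Full in-order sequence: X, E, J, C, T, N, A, L, U, D, F, K, S.

D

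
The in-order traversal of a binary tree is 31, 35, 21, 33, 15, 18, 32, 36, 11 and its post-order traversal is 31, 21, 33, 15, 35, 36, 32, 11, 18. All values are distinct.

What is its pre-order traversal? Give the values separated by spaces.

18 35 31 15 33 21 11 32 36

The last element of post-order is the root; it splits in-order into left and right subtrees.
Root 18: left subtree has 5 nodes {31, 35, 21, 33, 15}, right has 3 {32, 36, 11}.
  Root 35: left subtree has 1 node {31}, right has 3 {21, 33, 15}.
    Root 15: left subtree has 2 nodes {21, 33}, right has 0 { }.
      Root 33: left subtree has 1 node {21}, right has 0 { }.
  Root 11: left subtree has 2 nodes {32, 36}, right has 0 { }.
    Root 32: left subtree has 0 nodes { }, right has 1 {36}.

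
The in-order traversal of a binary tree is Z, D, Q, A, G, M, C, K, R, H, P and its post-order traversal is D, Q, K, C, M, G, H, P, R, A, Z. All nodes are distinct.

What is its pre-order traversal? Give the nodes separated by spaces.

Z A Q D R G M C K P H

The last element of post-order is the root; it splits in-order into left and right subtrees.
Root Z: left subtree has 0 nodes { }, right has 10 {D, Q, A, G, M, C, K, R, H, P}.
  Root A: left subtree has 2 nodes {D, Q}, right has 7 {G, M, C, K, R, H, P}.
    Root Q: left subtree has 1 node {D}, right has 0 { }.
    Root R: left subtree has 4 nodes {G, M, C, K}, right has 2 {H, P}.
      Root G: left subtree has 0 nodes { }, right has 3 {M, C, K}.
        Root M: left subtree has 0 nodes { }, right has 2 {C, K}.
          Root C: left subtree has 0 nodes { }, right has 1 {K}.
      Root P: left subtree has 1 node {H}, right has 0 { }.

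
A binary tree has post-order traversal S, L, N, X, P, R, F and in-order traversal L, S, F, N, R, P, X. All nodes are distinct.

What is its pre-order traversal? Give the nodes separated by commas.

F, L, S, R, N, P, X

The last element of post-order is the root; it splits in-order into left and right subtrees.
Root F: left subtree has 2 nodes {L, S}, right has 4 {N, R, P, X}.
  Root L: left subtree has 0 nodes { }, right has 1 {S}.
  Root R: left subtree has 1 node {N}, right has 2 {P, X}.
    Root P: left subtree has 0 nodes { }, right has 1 {X}.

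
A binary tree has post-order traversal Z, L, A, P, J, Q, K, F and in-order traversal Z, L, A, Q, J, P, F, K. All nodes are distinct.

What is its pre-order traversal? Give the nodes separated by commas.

F, Q, A, L, Z, J, P, K

The last element of post-order is the root; it splits in-order into left and right subtrees.
Root F: left subtree has 6 nodes {Z, L, A, Q, J, P}, right has 1 {K}.
  Root Q: left subtree has 3 nodes {Z, L, A}, right has 2 {J, P}.
    Root A: left subtree has 2 nodes {Z, L}, right has 0 { }.
      Root L: left subtree has 1 node {Z}, right has 0 { }.
    Root J: left subtree has 0 nodes { }, right has 1 {P}.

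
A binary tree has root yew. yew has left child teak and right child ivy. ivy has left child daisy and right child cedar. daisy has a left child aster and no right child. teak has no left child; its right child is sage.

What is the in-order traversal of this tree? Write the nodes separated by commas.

In-order visits the left subtree, then the node, then the right subtree.
At yew: go left to teak.
  At teak: no left child.
  Visit teak.
  At teak: go right to sage.
    sage is a leaf — visit sage.
Visit yew.
At yew: go right to ivy.
  At ivy: go left to daisy.
    At daisy: go left to aster.
      aster is a leaf — visit aster.
    Visit daisy.
    At daisy: no right child.
  Visit ivy.
  At ivy: go right to cedar.
    cedar is a leaf — visit cedar.

teak, sage, yew, aster, daisy, ivy, cedar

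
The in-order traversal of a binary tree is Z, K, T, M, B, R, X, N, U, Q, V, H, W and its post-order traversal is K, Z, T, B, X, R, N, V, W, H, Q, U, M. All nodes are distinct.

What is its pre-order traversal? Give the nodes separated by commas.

M, T, Z, K, U, N, R, B, X, Q, H, V, W

The last element of post-order is the root; it splits in-order into left and right subtrees.
Root M: left subtree has 3 nodes {Z, K, T}, right has 9 {B, R, X, N, U, Q, V, H, W}.
  Root T: left subtree has 2 nodes {Z, K}, right has 0 { }.
    Root Z: left subtree has 0 nodes { }, right has 1 {K}.
  Root U: left subtree has 4 nodes {B, R, X, N}, right has 4 {Q, V, H, W}.
    Root N: left subtree has 3 nodes {B, R, X}, right has 0 { }.
      Root R: left subtree has 1 node {B}, right has 1 {X}.
    Root Q: left subtree has 0 nodes { }, right has 3 {V, H, W}.
      Root H: left subtree has 1 node {V}, right has 1 {W}.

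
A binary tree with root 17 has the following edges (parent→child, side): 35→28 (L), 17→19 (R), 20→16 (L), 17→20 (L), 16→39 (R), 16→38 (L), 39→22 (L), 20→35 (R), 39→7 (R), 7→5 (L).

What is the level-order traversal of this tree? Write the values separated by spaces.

17 20 19 16 35 38 39 28 22 7 5

Level-order visits nodes level by level from the root, left to right within each level.
Level 0: 17
Level 1: 20, 19
Level 2: 16, 35
Level 3: 38, 39, 28
Level 4: 22, 7
Level 5: 5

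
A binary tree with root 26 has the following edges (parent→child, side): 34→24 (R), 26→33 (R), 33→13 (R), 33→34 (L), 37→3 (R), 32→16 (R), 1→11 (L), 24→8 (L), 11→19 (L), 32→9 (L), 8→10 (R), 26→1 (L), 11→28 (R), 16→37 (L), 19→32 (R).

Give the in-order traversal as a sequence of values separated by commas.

19, 9, 32, 37, 3, 16, 11, 28, 1, 26, 34, 8, 10, 24, 33, 13

In-order visits the left subtree, then the node, then the right subtree.
At 26: go left to 1.
  At 1: go left to 11.
    At 11: go left to 19.
      At 19: no left child.
      Visit 19.
      At 19: go right to 32.
        At 32: go left to 9.
          9 is a leaf — visit 9.
        Visit 32.
        At 32: go right to 16.
          At 16: go left to 37.
            At 37: no left child.
            Visit 37.
            At 37: go right to 3.
              3 is a leaf — visit 3.
          Visit 16.
          At 16: no right child.
    Visit 11.
    At 11: go right to 28.
      28 is a leaf — visit 28.
  Visit 1.
  At 1: no right child.
Visit 26.
At 26: go right to 33.
  At 33: go left to 34.
    At 34: no left child.
    Visit 34.
    At 34: go right to 24.
      At 24: go left to 8.
        At 8: no left child.
        Visit 8.
        At 8: go right to 10.
          10 is a leaf — visit 10.
      Visit 24.
      At 24: no right child.
  Visit 33.
  At 33: go right to 13.
    13 is a leaf — visit 13.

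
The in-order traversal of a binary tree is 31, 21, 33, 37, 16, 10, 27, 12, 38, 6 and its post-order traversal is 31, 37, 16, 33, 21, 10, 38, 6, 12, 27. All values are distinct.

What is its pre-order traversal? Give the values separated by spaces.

27 10 21 31 33 16 37 12 6 38

The last element of post-order is the root; it splits in-order into left and right subtrees.
Root 27: left subtree has 6 nodes {31, 21, 33, 37, 16, 10}, right has 3 {12, 38, 6}.
  Root 10: left subtree has 5 nodes {31, 21, 33, 37, 16}, right has 0 { }.
    Root 21: left subtree has 1 node {31}, right has 3 {33, 37, 16}.
      Root 33: left subtree has 0 nodes { }, right has 2 {37, 16}.
        Root 16: left subtree has 1 node {37}, right has 0 { }.
  Root 12: left subtree has 0 nodes { }, right has 2 {38, 6}.
    Root 6: left subtree has 1 node {38}, right has 0 { }.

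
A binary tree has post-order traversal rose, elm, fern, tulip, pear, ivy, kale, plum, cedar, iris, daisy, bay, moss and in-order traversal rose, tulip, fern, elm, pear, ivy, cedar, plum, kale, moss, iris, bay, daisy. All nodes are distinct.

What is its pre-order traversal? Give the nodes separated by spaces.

moss cedar ivy pear tulip rose fern elm plum kale bay iris daisy

The last element of post-order is the root; it splits in-order into left and right subtrees.
Root moss: left subtree has 9 nodes {rose, tulip, fern, elm, pear, ivy, cedar, plum, kale}, right has 3 {iris, bay, daisy}.
  Root cedar: left subtree has 6 nodes {rose, tulip, fern, elm, pear, ivy}, right has 2 {plum, kale}.
    Root ivy: left subtree has 5 nodes {rose, tulip, fern, elm, pear}, right has 0 { }.
      Root pear: left subtree has 4 nodes {rose, tulip, fern, elm}, right has 0 { }.
        Root tulip: left subtree has 1 node {rose}, right has 2 {fern, elm}.
          Root fern: left subtree has 0 nodes { }, right has 1 {elm}.
    Root plum: left subtree has 0 nodes { }, right has 1 {kale}.
  Root bay: left subtree has 1 node {iris}, right has 1 {daisy}.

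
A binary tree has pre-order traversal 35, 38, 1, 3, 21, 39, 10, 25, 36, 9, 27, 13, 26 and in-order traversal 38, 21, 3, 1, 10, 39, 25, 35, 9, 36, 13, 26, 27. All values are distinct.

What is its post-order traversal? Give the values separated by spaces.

21 3 10 25 39 1 38 9 26 13 27 36 35

The first element of pre-order is the root; it splits in-order into left and right subtrees.
Root 35: left subtree has 7 nodes {38, 21, 3, 1, 10, 39, 25}, right has 5 {9, 36, 13, 26, 27}.
  Root 38: left subtree has 0 nodes { }, right has 6 {21, 3, 1, 10, 39, 25}.
    Root 1: left subtree has 2 nodes {21, 3}, right has 3 {10, 39, 25}.
      Root 3: left subtree has 1 node {21}, right has 0 { }.
      Root 39: left subtree has 1 node {10}, right has 1 {25}.
  Root 36: left subtree has 1 node {9}, right has 3 {13, 26, 27}.
    Root 27: left subtree has 2 nodes {13, 26}, right has 0 { }.
      Root 13: left subtree has 0 nodes { }, right has 1 {26}.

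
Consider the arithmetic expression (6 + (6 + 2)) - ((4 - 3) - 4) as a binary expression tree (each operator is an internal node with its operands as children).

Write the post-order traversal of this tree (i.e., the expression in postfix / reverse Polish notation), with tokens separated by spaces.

6 6 2 + + 4 3 - 4 - -

Post-order on an expression tree gives postfix notation: for each operator, emit left operand, right operand, then the operator.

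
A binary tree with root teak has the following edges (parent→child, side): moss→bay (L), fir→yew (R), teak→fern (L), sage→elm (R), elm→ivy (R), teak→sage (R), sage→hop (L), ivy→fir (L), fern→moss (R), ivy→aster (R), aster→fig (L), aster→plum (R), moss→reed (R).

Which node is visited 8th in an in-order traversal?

elm

In-order visits the left subtree, then the node, then the right subtree.
At teak: go left to fern.
  At fern: no left child.
  Visit fern.
  At fern: go right to moss.
    At moss: go left to bay.
      bay is a leaf — visit bay.
    Visit moss.
    At moss: go right to reed.
      reed is a leaf — visit reed.
Visit teak.
At teak: go right to sage.
  At sage: go left to hop.
    hop is a leaf — visit hop.
  Visit sage.
  At sage: go right to elm.
    At elm: no left child.
    Visit elm.
    At elm: go right to ivy.
      At ivy: go left to fir.
        At fir: no left child.
        Visit fir.
        At fir: go right to yew.
          yew is a leaf — visit yew.
      Visit ivy.
      At ivy: go right to aster.
        At aster: go left to fig.
          fig is a leaf — visit fig.
        Visit aster.
        At aster: go right to plum.
          plum is a leaf — visit plum.
Full in-order sequence: fern, bay, moss, reed, teak, hop, sage, elm, fir, yew, ivy, fig, aster, plum.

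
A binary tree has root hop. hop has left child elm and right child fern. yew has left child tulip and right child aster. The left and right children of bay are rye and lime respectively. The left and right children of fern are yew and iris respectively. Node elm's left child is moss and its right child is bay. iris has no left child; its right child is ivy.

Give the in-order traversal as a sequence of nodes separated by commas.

moss, elm, rye, bay, lime, hop, tulip, yew, aster, fern, iris, ivy

In-order visits the left subtree, then the node, then the right subtree.
At hop: go left to elm.
  At elm: go left to moss.
    moss is a leaf — visit moss.
  Visit elm.
  At elm: go right to bay.
    At bay: go left to rye.
      rye is a leaf — visit rye.
    Visit bay.
    At bay: go right to lime.
      lime is a leaf — visit lime.
Visit hop.
At hop: go right to fern.
  At fern: go left to yew.
    At yew: go left to tulip.
      tulip is a leaf — visit tulip.
    Visit yew.
    At yew: go right to aster.
      aster is a leaf — visit aster.
  Visit fern.
  At fern: go right to iris.
    At iris: no left child.
    Visit iris.
    At iris: go right to ivy.
      ivy is a leaf — visit ivy.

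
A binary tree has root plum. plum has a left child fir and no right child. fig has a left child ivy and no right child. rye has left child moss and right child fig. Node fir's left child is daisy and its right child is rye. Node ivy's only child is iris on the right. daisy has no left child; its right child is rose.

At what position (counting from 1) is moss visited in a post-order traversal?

3

Post-order visits the left subtree, then the right subtree, then the node.
At plum: go left to fir.
  At fir: go left to daisy.
    At daisy: no left child.
    At daisy: go right to rose.
      rose is a leaf — visit rose.
    Visit daisy.
  At fir: go right to rye.
    At rye: go left to moss.
      moss is a leaf — visit moss.
    At rye: go right to fig.
      At fig: go left to ivy.
        At ivy: no left child.
        At ivy: go right to iris.
          iris is a leaf — visit iris.
        Visit ivy.
      At fig: no right child.
      Visit fig.
    Visit rye.
  Visit fir.
At plum: no right child.
Visit plum.
Full post-order sequence: rose, daisy, moss, iris, ivy, fig, rye, fir, plum.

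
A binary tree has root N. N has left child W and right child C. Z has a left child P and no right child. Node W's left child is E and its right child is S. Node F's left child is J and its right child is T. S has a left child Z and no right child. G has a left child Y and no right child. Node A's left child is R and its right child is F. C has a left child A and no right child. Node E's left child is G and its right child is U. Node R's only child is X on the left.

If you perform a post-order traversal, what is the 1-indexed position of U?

3

Post-order visits the left subtree, then the right subtree, then the node.
At N: go left to W.
  At W: go left to E.
    At E: go left to G.
      At G: go left to Y.
        Y is a leaf — visit Y.
      At G: no right child.
      Visit G.
    At E: go right to U.
      U is a leaf — visit U.
    Visit E.
  At W: go right to S.
    At S: go left to Z.
      At Z: go left to P.
        P is a leaf — visit P.
      At Z: no right child.
      Visit Z.
    At S: no right child.
    Visit S.
  Visit W.
At N: go right to C.
  At C: go left to A.
    At A: go left to R.
      At R: go left to X.
        X is a leaf — visit X.
      At R: no right child.
      Visit R.
    At A: go right to F.
      At F: go left to J.
        J is a leaf — visit J.
      At F: go right to T.
        T is a leaf — visit T.
      Visit F.
    Visit A.
  At C: no right child.
  Visit C.
Visit N.
Full post-order sequence: Y, G, U, E, P, Z, S, W, X, R, J, T, F, A, C, N.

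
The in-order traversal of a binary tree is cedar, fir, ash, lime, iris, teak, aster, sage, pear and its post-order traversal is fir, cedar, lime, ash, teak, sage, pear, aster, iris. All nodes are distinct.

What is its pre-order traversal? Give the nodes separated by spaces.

iris ash cedar fir lime aster teak pear sage

The last element of post-order is the root; it splits in-order into left and right subtrees.
Root iris: left subtree has 4 nodes {cedar, fir, ash, lime}, right has 4 {teak, aster, sage, pear}.
  Root ash: left subtree has 2 nodes {cedar, fir}, right has 1 {lime}.
    Root cedar: left subtree has 0 nodes { }, right has 1 {fir}.
  Root aster: left subtree has 1 node {teak}, right has 2 {sage, pear}.
    Root pear: left subtree has 1 node {sage}, right has 0 { }.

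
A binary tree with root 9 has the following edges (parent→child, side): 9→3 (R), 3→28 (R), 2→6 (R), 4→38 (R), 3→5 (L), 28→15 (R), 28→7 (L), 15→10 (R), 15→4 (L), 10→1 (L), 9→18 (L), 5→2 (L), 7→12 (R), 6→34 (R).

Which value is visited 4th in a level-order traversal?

Level-order visits nodes level by level from the root, left to right within each level.
Level 0: 9
Level 1: 18, 3
Level 2: 5, 28
Level 3: 2, 7, 15
Level 4: 6, 12, 4, 10
Level 5: 34, 38, 1
Full level-order sequence: 9, 18, 3, 5, 28, 2, 7, 15, 6, 12, 4, 10, 34, 38, 1.

5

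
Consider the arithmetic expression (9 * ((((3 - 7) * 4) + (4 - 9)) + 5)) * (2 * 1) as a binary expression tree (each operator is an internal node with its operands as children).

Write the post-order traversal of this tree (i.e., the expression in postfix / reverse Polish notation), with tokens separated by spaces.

Post-order on an expression tree gives postfix notation: for each operator, emit left operand, right operand, then the operator.

9 3 7 - 4 * 4 9 - + 5 + * 2 1 * *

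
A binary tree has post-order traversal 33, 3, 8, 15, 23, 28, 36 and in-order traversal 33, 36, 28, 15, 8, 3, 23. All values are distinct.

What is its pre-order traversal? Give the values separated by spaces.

36 33 28 23 15 8 3

The last element of post-order is the root; it splits in-order into left and right subtrees.
Root 36: left subtree has 1 node {33}, right has 5 {28, 15, 8, 3, 23}.
  Root 28: left subtree has 0 nodes { }, right has 4 {15, 8, 3, 23}.
    Root 23: left subtree has 3 nodes {15, 8, 3}, right has 0 { }.
      Root 15: left subtree has 0 nodes { }, right has 2 {8, 3}.
        Root 8: left subtree has 0 nodes { }, right has 1 {3}.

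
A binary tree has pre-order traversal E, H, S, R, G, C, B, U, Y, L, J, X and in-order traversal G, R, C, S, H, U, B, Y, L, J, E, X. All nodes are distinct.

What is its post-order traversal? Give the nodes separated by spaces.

The first element of pre-order is the root; it splits in-order into left and right subtrees.
Root E: left subtree has 10 nodes {G, R, C, S, H, U, B, Y, L, J}, right has 1 {X}.
  Root H: left subtree has 4 nodes {G, R, C, S}, right has 5 {U, B, Y, L, J}.
    Root S: left subtree has 3 nodes {G, R, C}, right has 0 { }.
      Root R: left subtree has 1 node {G}, right has 1 {C}.
    Root B: left subtree has 1 node {U}, right has 3 {Y, L, J}.
      Root Y: left subtree has 0 nodes { }, right has 2 {L, J}.
        Root L: left subtree has 0 nodes { }, right has 1 {J}.

G C R S U J L Y B H X E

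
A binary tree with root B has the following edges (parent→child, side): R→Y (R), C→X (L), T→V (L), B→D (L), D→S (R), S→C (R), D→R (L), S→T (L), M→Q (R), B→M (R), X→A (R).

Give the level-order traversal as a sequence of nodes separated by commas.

Level-order visits nodes level by level from the root, left to right within each level.
Level 0: B
Level 1: D, M
Level 2: R, S, Q
Level 3: Y, T, C
Level 4: V, X
Level 5: A

B, D, M, R, S, Q, Y, T, C, V, X, A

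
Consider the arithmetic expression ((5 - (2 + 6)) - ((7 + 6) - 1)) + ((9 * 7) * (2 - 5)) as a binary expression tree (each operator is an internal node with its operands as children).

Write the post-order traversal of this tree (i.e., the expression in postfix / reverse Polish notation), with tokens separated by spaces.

Post-order on an expression tree gives postfix notation: for each operator, emit left operand, right operand, then the operator.

5 2 6 + - 7 6 + 1 - - 9 7 * 2 5 - * +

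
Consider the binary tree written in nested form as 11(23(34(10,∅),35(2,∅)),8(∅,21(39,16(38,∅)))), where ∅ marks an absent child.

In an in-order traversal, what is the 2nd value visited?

In-order visits the left subtree, then the node, then the right subtree.
At 11: go left to 23.
  At 23: go left to 34.
    At 34: go left to 10.
      10 is a leaf — visit 10.
    Visit 34.
    At 34: no right child.
  Visit 23.
  At 23: go right to 35.
    At 35: go left to 2.
      2 is a leaf — visit 2.
    Visit 35.
    At 35: no right child.
Visit 11.
At 11: go right to 8.
  At 8: no left child.
  Visit 8.
  At 8: go right to 21.
    At 21: go left to 39.
      39 is a leaf — visit 39.
    Visit 21.
    At 21: go right to 16.
      At 16: go left to 38.
        38 is a leaf — visit 38.
      Visit 16.
      At 16: no right child.
Full in-order sequence: 10, 34, 23, 2, 35, 11, 8, 39, 21, 38, 16.

34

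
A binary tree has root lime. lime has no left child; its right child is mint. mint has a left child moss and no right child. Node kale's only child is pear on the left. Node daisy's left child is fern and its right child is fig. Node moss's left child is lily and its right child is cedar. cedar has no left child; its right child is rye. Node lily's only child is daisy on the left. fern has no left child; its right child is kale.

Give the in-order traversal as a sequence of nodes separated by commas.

In-order visits the left subtree, then the node, then the right subtree.
At lime: no left child.
Visit lime.
At lime: go right to mint.
  At mint: go left to moss.
    At moss: go left to lily.
      At lily: go left to daisy.
        At daisy: go left to fern.
          At fern: no left child.
          Visit fern.
          At fern: go right to kale.
            At kale: go left to pear.
              pear is a leaf — visit pear.
            Visit kale.
            At kale: no right child.
        Visit daisy.
        At daisy: go right to fig.
          fig is a leaf — visit fig.
      Visit lily.
      At lily: no right child.
    Visit moss.
    At moss: go right to cedar.
      At cedar: no left child.
      Visit cedar.
      At cedar: go right to rye.
        rye is a leaf — visit rye.
  Visit mint.
  At mint: no right child.

lime, fern, pear, kale, daisy, fig, lily, moss, cedar, rye, mint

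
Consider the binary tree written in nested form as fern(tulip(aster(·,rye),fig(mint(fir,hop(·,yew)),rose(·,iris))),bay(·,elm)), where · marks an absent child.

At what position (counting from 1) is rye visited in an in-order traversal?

2

In-order visits the left subtree, then the node, then the right subtree.
At fern: go left to tulip.
  At tulip: go left to aster.
    At aster: no left child.
    Visit aster.
    At aster: go right to rye.
      rye is a leaf — visit rye.
  Visit tulip.
  At tulip: go right to fig.
    At fig: go left to mint.
      At mint: go left to fir.
        fir is a leaf — visit fir.
      Visit mint.
      At mint: go right to hop.
        At hop: no left child.
        Visit hop.
        At hop: go right to yew.
          yew is a leaf — visit yew.
    Visit fig.
    At fig: go right to rose.
      At rose: no left child.
      Visit rose.
      At rose: go right to iris.
        iris is a leaf — visit iris.
Visit fern.
At fern: go right to bay.
  At bay: no left child.
  Visit bay.
  At bay: go right to elm.
    elm is a leaf — visit elm.
Full in-order sequence: aster, rye, tulip, fir, mint, hop, yew, fig, rose, iris, fern, bay, elm.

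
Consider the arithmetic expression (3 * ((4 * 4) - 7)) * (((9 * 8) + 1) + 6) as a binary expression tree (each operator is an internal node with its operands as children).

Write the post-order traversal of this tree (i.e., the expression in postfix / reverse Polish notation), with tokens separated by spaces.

3 4 4 * 7 - * 9 8 * 1 + 6 + *

Post-order on an expression tree gives postfix notation: for each operator, emit left operand, right operand, then the operator.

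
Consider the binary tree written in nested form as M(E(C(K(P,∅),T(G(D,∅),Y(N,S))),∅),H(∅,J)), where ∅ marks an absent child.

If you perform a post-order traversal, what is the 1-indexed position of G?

Post-order visits the left subtree, then the right subtree, then the node.
At M: go left to E.
  At E: go left to C.
    At C: go left to K.
      At K: go left to P.
        P is a leaf — visit P.
      At K: no right child.
      Visit K.
    At C: go right to T.
      At T: go left to G.
        At G: go left to D.
          D is a leaf — visit D.
        At G: no right child.
        Visit G.
      At T: go right to Y.
        At Y: go left to N.
          N is a leaf — visit N.
        At Y: go right to S.
          S is a leaf — visit S.
        Visit Y.
      Visit T.
    Visit C.
  At E: no right child.
  Visit E.
At M: go right to H.
  At H: no left child.
  At H: go right to J.
    J is a leaf — visit J.
  Visit H.
Visit M.
Full post-order sequence: P, K, D, G, N, S, Y, T, C, E, J, H, M.

4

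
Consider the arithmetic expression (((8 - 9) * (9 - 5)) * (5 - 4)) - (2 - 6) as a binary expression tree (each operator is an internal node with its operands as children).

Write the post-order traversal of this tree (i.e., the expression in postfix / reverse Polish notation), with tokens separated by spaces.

8 9 - 9 5 - * 5 4 - * 2 6 - -

Post-order on an expression tree gives postfix notation: for each operator, emit left operand, right operand, then the operator.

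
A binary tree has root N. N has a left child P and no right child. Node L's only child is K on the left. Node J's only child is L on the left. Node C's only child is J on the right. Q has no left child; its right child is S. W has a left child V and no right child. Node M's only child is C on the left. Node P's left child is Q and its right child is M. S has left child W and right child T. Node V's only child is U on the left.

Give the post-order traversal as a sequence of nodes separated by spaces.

U V W T S Q K L J C M P N

Post-order visits the left subtree, then the right subtree, then the node.
At N: go left to P.
  At P: go left to Q.
    At Q: no left child.
    At Q: go right to S.
      At S: go left to W.
        At W: go left to V.
          At V: go left to U.
            U is a leaf — visit U.
          At V: no right child.
          Visit V.
        At W: no right child.
        Visit W.
      At S: go right to T.
        T is a leaf — visit T.
      Visit S.
    Visit Q.
  At P: go right to M.
    At M: go left to C.
      At C: no left child.
      At C: go right to J.
        At J: go left to L.
          At L: go left to K.
            K is a leaf — visit K.
          At L: no right child.
          Visit L.
        At J: no right child.
        Visit J.
      Visit C.
    At M: no right child.
    Visit M.
  Visit P.
At N: no right child.
Visit N.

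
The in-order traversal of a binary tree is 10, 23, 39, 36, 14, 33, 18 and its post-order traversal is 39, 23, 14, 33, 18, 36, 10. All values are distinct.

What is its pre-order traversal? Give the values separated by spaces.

The last element of post-order is the root; it splits in-order into left and right subtrees.
Root 10: left subtree has 0 nodes { }, right has 6 {23, 39, 36, 14, 33, 18}.
  Root 36: left subtree has 2 nodes {23, 39}, right has 3 {14, 33, 18}.
    Root 23: left subtree has 0 nodes { }, right has 1 {39}.
    Root 18: left subtree has 2 nodes {14, 33}, right has 0 { }.
      Root 33: left subtree has 1 node {14}, right has 0 { }.

10 36 23 39 18 33 14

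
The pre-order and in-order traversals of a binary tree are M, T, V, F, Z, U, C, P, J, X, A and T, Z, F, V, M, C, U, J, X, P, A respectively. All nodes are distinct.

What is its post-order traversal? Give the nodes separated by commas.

The first element of pre-order is the root; it splits in-order into left and right subtrees.
Root M: left subtree has 4 nodes {T, Z, F, V}, right has 6 {C, U, J, X, P, A}.
  Root T: left subtree has 0 nodes { }, right has 3 {Z, F, V}.
    Root V: left subtree has 2 nodes {Z, F}, right has 0 { }.
      Root F: left subtree has 1 node {Z}, right has 0 { }.
  Root U: left subtree has 1 node {C}, right has 4 {J, X, P, A}.
    Root P: left subtree has 2 nodes {J, X}, right has 1 {A}.
      Root J: left subtree has 0 nodes { }, right has 1 {X}.

Z, F, V, T, C, X, J, A, P, U, M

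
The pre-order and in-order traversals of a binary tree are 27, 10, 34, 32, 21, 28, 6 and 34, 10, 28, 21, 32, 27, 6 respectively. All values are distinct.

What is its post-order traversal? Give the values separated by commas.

The first element of pre-order is the root; it splits in-order into left and right subtrees.
Root 27: left subtree has 5 nodes {34, 10, 28, 21, 32}, right has 1 {6}.
  Root 10: left subtree has 1 node {34}, right has 3 {28, 21, 32}.
    Root 32: left subtree has 2 nodes {28, 21}, right has 0 { }.
      Root 21: left subtree has 1 node {28}, right has 0 { }.

34, 28, 21, 32, 10, 6, 27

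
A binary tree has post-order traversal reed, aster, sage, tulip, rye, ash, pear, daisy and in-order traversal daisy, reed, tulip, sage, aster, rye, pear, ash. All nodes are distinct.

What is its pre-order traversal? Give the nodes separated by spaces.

daisy pear rye tulip reed sage aster ash

The last element of post-order is the root; it splits in-order into left and right subtrees.
Root daisy: left subtree has 0 nodes { }, right has 7 {reed, tulip, sage, aster, rye, pear, ash}.
  Root pear: left subtree has 5 nodes {reed, tulip, sage, aster, rye}, right has 1 {ash}.
    Root rye: left subtree has 4 nodes {reed, tulip, sage, aster}, right has 0 { }.
      Root tulip: left subtree has 1 node {reed}, right has 2 {sage, aster}.
        Root sage: left subtree has 0 nodes { }, right has 1 {aster}.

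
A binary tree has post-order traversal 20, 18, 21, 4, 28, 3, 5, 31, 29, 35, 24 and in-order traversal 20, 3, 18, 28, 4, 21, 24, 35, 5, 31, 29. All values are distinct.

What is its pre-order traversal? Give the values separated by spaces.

The last element of post-order is the root; it splits in-order into left and right subtrees.
Root 24: left subtree has 6 nodes {20, 3, 18, 28, 4, 21}, right has 4 {35, 5, 31, 29}.
  Root 3: left subtree has 1 node {20}, right has 4 {18, 28, 4, 21}.
    Root 28: left subtree has 1 node {18}, right has 2 {4, 21}.
      Root 4: left subtree has 0 nodes { }, right has 1 {21}.
  Root 35: left subtree has 0 nodes { }, right has 3 {5, 31, 29}.
    Root 29: left subtree has 2 nodes {5, 31}, right has 0 { }.
      Root 31: left subtree has 1 node {5}, right has 0 { }.

24 3 20 28 18 4 21 35 29 31 5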